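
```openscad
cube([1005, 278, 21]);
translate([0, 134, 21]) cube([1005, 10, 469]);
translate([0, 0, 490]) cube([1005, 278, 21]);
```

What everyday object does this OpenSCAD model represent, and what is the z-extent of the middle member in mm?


An I-beam. The web height is 469 mm.

Two wide flanges with a thin centred web — an I-beam. Overall 511 mm minus two 21 mm flanges gives a web of 511 − 2·21 = 469 mm.


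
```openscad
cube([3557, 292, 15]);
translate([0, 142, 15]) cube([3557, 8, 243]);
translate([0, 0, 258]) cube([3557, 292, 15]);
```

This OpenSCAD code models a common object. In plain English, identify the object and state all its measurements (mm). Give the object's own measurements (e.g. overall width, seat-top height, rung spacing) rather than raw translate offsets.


An I-beam lying along x, 3557 mm long. Overall section height 273 mm. Two flanges 292 mm wide (y) and 15 mm thick, one on the floor and one at the top; a web 8 mm thick runs between them, centred on the flange width.


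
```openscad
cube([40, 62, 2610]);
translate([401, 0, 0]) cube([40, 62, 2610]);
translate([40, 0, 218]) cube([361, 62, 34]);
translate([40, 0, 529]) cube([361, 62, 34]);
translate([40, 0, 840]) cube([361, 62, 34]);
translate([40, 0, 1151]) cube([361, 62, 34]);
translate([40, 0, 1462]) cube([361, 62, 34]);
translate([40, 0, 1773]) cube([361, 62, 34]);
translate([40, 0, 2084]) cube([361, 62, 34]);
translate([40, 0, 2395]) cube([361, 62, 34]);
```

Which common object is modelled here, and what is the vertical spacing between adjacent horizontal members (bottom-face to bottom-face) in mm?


A ladder. The rung spacing is 311 mm.

Two tall 40×62 posts with 8 short bars between them — a ladder. Adjacent rungs sit at z = 218 and z = 529, so the spacing is 529 − 218 = 311 mm.


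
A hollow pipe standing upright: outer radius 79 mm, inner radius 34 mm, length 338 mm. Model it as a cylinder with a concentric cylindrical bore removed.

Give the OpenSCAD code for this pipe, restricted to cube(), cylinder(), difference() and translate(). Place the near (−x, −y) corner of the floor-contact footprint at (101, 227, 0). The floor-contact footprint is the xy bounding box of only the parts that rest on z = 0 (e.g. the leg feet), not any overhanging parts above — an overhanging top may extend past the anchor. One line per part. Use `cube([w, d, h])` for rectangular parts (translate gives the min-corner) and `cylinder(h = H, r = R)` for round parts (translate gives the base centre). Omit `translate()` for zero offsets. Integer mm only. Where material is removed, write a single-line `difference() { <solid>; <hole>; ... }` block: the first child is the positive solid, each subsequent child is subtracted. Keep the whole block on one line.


difference() { translate([180, 306, 0]) cylinder(h = 338, r = 79); translate([180, 306, 0]) cylinder(h = 338, r = 34); }


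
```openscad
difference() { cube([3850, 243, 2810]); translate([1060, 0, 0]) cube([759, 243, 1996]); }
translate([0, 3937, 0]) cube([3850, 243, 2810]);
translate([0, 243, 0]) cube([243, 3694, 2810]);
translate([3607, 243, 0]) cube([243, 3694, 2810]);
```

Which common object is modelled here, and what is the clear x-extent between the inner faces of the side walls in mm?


A single room. The interior width is 3364 mm.

Four walls enclosing a rectangle with a door in the front wall — a room. Outside width 3850 minus two 243 mm walls gives 3364 mm.


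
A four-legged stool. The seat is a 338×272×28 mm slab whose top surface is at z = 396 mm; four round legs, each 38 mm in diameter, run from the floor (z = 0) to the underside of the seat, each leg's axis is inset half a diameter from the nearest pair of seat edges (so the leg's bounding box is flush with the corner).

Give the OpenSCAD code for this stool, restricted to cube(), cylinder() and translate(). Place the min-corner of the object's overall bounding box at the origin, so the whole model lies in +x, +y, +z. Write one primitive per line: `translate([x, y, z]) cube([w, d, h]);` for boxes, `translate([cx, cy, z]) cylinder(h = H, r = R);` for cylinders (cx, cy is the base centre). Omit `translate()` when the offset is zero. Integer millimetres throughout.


translate([0, 0, 368]) cube([338, 272, 28]);
translate([19, 19, 0]) cylinder(h = 368, r = 19);
translate([319, 19, 0]) cylinder(h = 368, r = 19);
translate([19, 253, 0]) cylinder(h = 368, r = 19);
translate([319, 253, 0]) cylinder(h = 368, r = 19);


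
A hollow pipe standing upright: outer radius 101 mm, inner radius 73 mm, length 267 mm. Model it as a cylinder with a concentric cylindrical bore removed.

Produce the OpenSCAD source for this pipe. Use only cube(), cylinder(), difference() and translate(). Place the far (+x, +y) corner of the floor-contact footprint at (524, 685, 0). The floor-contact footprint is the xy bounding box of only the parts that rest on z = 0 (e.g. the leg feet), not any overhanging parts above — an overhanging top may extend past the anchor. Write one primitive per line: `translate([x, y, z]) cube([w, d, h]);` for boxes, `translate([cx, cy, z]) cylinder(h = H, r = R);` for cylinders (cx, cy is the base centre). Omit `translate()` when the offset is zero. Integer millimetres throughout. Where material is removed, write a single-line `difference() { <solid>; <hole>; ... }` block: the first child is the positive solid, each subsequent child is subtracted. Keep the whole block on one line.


difference() { translate([423, 584, 0]) cylinder(h = 267, r = 101); translate([423, 584, 0]) cylinder(h = 267, r = 73); }


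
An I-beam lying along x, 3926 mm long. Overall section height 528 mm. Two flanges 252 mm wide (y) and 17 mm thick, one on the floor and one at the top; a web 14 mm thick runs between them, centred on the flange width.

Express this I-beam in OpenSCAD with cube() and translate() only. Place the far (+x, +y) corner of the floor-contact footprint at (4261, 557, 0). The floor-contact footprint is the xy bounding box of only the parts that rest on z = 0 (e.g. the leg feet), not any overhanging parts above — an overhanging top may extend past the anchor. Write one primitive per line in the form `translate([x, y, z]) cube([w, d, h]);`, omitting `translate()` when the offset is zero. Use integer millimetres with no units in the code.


translate([335, 305, 0]) cube([3926, 252, 17]);
translate([335, 424, 17]) cube([3926, 14, 494]);
translate([335, 305, 511]) cube([3926, 252, 17]);


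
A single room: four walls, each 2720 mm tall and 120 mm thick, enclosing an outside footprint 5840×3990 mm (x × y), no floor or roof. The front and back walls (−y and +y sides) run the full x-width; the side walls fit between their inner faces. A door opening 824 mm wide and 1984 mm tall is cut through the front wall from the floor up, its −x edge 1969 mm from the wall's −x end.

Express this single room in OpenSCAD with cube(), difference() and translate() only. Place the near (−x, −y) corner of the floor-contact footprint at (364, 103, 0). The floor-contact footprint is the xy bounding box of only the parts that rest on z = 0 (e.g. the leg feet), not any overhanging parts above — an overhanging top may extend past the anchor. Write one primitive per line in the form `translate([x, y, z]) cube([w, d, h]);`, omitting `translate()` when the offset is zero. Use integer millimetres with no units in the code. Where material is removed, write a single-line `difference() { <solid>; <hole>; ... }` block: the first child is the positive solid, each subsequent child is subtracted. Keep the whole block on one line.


difference() { translate([364, 103, 0]) cube([5840, 120, 2720]); translate([2333, 103, 0]) cube([824, 120, 1984]); }
translate([364, 3973, 0]) cube([5840, 120, 2720]);
translate([364, 223, 0]) cube([120, 3750, 2720]);
translate([6084, 223, 0]) cube([120, 3750, 2720]);


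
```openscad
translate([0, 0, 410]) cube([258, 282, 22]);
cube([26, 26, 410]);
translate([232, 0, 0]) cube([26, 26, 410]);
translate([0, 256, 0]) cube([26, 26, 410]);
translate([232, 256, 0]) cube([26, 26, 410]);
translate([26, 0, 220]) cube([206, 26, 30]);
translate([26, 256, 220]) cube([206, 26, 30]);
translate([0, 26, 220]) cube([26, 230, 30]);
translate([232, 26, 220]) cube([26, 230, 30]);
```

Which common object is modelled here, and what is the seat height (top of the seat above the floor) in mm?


A stool. The seat height is 432 mm.

A 258×282×22 slab at z = 410 on four corner posts — a stool. The seat top is 410 + 22 = 432 mm.


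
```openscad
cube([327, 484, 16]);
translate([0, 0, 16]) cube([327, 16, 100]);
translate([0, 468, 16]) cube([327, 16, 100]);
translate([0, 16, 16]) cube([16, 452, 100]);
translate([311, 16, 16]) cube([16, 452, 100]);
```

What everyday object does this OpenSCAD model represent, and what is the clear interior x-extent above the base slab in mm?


An open box. The internal width is 295 mm.

A 327×484 base slab with four walls standing on it — an open box. The base is 327 mm wide and the walls are 16 mm thick, so the internal width is 327 − 2 × 16 = 295 mm.


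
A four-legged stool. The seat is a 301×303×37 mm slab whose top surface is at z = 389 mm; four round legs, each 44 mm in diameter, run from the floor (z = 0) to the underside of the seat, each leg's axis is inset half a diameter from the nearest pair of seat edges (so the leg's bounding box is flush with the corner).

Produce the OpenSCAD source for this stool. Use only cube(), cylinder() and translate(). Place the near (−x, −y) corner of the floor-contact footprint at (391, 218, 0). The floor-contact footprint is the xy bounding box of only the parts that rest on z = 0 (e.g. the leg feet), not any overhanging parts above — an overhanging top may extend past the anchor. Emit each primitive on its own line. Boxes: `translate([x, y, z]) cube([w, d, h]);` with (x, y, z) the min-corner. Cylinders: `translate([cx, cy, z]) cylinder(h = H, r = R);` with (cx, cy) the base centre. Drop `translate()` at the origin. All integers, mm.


// leg_h = 389 - 37 = 352
translate([391, 218, 352]) cube([301, 303, 37]);
translate([413, 240, 0]) cylinder(h = 352, r = 22);
translate([670, 240, 0]) cylinder(h = 352, r = 22);
translate([413, 499, 0]) cylinder(h = 352, r = 22);
translate([670, 499, 0]) cylinder(h = 352, r = 22);


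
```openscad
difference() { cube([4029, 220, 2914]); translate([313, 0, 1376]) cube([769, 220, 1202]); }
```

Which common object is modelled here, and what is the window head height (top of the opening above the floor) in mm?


A wall with a window opening. The window head height is 2578 mm.

A wall with a rectangular opening subtracted — a window. Sill at z = 1376, opening 1202 mm tall, so the head is at 1376 + 1202 = 2578 mm.


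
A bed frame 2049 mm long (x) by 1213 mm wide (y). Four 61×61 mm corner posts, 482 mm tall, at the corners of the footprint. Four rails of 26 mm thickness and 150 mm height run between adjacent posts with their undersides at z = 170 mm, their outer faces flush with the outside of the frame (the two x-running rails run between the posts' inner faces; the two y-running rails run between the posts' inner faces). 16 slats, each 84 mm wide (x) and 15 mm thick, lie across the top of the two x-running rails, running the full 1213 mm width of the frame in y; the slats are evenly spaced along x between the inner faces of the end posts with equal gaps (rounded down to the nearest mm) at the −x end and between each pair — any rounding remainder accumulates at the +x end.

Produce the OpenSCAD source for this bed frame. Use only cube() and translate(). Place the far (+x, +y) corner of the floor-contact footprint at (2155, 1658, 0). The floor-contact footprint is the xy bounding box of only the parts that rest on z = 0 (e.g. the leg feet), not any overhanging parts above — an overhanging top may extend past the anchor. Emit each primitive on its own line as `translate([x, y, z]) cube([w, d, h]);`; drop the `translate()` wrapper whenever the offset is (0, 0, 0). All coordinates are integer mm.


translate([106, 445, 0]) cube([61, 61, 482]);
translate([106, 1597, 0]) cube([61, 61, 482]);
translate([2094, 445, 0]) cube([61, 61, 482]);
translate([2094, 1597, 0]) cube([61, 61, 482]);
translate([167, 445, 170]) cube([1927, 26, 150]);
translate([167, 1632, 170]) cube([1927, 26, 150]);
translate([106, 506, 170]) cube([26, 1091, 150]);
translate([2129, 506, 170]) cube([26, 1091, 150]);
translate([201, 445, 320]) cube([84, 1213, 15]);
translate([319, 445, 320]) cube([84, 1213, 15]);
translate([437, 445, 320]) cube([84, 1213, 15]);
translate([555, 445, 320]) cube([84, 1213, 15]);
translate([673, 445, 320]) cube([84, 1213, 15]);
translate([791, 445, 320]) cube([84, 1213, 15]);
translate([909, 445, 320]) cube([84, 1213, 15]);
translate([1027, 445, 320]) cube([84, 1213, 15]);
translate([1145, 445, 320]) cube([84, 1213, 15]);
translate([1263, 445, 320]) cube([84, 1213, 15]);
translate([1381, 445, 320]) cube([84, 1213, 15]);
translate([1499, 445, 320]) cube([84, 1213, 15]);
translate([1617, 445, 320]) cube([84, 1213, 15]);
translate([1735, 445, 320]) cube([84, 1213, 15]);
translate([1853, 445, 320]) cube([84, 1213, 15]);
translate([1971, 445, 320]) cube([84, 1213, 15]);


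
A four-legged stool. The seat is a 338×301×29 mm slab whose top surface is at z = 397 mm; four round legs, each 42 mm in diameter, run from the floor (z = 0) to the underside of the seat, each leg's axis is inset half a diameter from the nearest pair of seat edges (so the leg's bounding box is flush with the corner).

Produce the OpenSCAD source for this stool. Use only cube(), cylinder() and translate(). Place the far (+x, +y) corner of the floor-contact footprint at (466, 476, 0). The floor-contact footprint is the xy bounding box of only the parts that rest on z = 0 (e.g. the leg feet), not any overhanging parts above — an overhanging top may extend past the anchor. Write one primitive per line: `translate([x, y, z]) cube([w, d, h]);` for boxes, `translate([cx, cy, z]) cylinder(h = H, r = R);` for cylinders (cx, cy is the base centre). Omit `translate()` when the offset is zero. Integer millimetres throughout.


translate([128, 175, 368]) cube([338, 301, 29]);
translate([149, 196, 0]) cylinder(h = 368, r = 21);
translate([445, 196, 0]) cylinder(h = 368, r = 21);
translate([149, 455, 0]) cylinder(h = 368, r = 21);
translate([445, 455, 0]) cylinder(h = 368, r = 21);


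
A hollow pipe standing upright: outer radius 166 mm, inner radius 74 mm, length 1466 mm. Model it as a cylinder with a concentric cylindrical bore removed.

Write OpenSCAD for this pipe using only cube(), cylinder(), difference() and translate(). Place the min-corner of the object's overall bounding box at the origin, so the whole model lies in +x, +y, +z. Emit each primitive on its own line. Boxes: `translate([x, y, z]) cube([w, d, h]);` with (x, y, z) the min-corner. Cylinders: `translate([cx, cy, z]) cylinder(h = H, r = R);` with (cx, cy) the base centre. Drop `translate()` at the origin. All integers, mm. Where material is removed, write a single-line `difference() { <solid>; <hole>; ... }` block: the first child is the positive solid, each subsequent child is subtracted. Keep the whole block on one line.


difference() { translate([166, 166, 0]) cylinder(h = 1466, r = 166); translate([166, 166, 0]) cylinder(h = 1466, r = 74); }


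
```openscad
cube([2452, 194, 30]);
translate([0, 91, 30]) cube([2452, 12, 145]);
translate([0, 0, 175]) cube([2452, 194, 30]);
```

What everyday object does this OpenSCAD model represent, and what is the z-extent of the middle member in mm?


An I-beam. The web height is 145 mm.

Two wide flanges with a thin centred web — an I-beam. Overall 205 mm minus two 30 mm flanges gives a web of 205 − 2·30 = 145 mm.


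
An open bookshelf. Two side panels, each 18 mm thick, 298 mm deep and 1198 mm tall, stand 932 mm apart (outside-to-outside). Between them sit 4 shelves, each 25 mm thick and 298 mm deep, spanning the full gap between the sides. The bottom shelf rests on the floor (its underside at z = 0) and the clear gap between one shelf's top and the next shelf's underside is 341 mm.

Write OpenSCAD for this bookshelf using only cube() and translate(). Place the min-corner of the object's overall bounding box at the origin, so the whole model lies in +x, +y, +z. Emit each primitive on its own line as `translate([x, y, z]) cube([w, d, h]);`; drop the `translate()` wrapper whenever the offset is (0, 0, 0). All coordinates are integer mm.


cube([18, 298, 1198]);
translate([914, 0, 0]) cube([18, 298, 1198]);
translate([18, 0, 0]) cube([896, 298, 25]);
translate([18, 0, 366]) cube([896, 298, 25]);
translate([18, 0, 732]) cube([896, 298, 25]);
translate([18, 0, 1098]) cube([896, 298, 25]);


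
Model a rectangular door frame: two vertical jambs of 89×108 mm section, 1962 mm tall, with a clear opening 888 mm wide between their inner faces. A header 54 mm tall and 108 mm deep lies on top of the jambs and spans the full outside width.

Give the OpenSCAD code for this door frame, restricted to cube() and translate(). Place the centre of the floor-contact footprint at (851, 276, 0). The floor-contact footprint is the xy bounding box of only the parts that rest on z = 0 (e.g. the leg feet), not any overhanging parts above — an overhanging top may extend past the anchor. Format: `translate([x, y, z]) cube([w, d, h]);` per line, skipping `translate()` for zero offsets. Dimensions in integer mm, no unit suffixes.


translate([318, 222, 0]) cube([89, 108, 1962]);
translate([1295, 222, 0]) cube([89, 108, 1962]);
translate([318, 222, 1962]) cube([1066, 108, 54]);


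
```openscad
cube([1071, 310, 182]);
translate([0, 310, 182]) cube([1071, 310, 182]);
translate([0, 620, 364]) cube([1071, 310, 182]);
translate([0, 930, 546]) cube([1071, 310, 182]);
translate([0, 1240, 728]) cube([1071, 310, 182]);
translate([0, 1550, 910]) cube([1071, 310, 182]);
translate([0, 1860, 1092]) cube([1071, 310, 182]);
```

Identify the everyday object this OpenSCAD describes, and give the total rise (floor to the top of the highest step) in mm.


A staircase. The total rise is 1274 mm.

7 identical blocks, each offset up and back from the previous — a staircase. Each step is 182 mm tall and there are 7 of them, so the total rise is 7 × 182 = 1274 mm.


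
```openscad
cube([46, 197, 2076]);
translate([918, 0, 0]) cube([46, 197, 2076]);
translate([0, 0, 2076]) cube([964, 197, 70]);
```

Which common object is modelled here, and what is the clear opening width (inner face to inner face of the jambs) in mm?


A door frame. The clear opening width is 872 mm.

Two 2076 mm tall posts with a header on top — a door frame. The left jamb is 46 mm wide at x = 0; the right jamb starts at x = 918. The clear opening is 918 − 46 = 872 mm.


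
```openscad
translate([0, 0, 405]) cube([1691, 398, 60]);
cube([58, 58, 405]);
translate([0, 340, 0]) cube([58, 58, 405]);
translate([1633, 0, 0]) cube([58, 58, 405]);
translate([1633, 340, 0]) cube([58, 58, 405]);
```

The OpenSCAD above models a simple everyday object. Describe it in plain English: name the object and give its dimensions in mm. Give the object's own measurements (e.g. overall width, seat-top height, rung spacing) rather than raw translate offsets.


A long wooden bench with a 1691 mm (x) × 398 mm (y) seat, 60 mm thick, its top surface 465 mm above the floor. Four 58 mm square legs at the seat corners, flush with the edges, run from z = 0 to the seat underside.


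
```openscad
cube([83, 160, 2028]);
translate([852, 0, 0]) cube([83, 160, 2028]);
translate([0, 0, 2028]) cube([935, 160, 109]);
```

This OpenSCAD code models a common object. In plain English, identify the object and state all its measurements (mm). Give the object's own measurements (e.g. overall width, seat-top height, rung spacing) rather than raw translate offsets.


A door frame. The clear opening is 769 mm wide and 2028 mm high. Two 83 mm wide jambs, 160 mm deep, stand either side of the opening from the floor to the top of the opening. A 109 mm thick head sits across the top of both jambs, spanning the full outside width of the frame.


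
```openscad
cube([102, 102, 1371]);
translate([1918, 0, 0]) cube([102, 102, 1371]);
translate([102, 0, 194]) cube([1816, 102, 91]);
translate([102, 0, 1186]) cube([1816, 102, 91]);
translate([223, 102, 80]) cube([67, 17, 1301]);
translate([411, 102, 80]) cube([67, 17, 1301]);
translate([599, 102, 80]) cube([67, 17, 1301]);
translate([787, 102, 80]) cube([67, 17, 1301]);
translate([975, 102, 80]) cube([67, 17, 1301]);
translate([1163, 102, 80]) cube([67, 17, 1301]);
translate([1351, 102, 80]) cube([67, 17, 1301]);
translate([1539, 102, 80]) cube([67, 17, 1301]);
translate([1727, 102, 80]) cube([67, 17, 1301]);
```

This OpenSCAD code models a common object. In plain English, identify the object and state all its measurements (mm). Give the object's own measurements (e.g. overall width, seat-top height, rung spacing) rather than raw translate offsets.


A fence section. Two 102×102 mm posts, 1371 mm tall, stand on the floor with a clear span of 1816 mm between their inner faces. Two horizontal rails of 102×91 mm section span the gap between the posts with their undersides at z = 194 mm and z = 1186 mm, flush with the posts' −y face. 9 pickets, each 67 mm wide, 17 mm thick and 1301 mm tall, are fixed to the +y face of the rails with their bottoms at z = 80 mm, spaced across the span with a 121 mm gap after the −x post and between neighbouring pickets, with 124 mm left before the +x post.


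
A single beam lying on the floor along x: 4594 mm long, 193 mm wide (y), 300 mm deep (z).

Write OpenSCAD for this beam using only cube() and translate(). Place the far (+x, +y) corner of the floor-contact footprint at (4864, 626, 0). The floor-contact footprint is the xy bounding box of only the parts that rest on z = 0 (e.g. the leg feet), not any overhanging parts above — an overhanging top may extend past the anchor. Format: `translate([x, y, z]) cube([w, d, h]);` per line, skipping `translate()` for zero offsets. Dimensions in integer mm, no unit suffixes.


translate([270, 433, 0]) cube([4594, 193, 300]);


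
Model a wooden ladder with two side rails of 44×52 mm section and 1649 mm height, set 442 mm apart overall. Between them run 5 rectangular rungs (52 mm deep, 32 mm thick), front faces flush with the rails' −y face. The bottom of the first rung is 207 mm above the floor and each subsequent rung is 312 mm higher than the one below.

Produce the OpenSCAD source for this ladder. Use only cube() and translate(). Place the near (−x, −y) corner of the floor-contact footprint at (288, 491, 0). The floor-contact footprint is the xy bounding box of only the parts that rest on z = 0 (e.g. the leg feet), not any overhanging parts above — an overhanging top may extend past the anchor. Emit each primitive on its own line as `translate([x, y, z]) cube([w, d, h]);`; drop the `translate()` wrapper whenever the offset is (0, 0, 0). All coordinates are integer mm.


translate([288, 491, 0]) cube([44, 52, 1649]);
translate([686, 491, 0]) cube([44, 52, 1649]);
translate([332, 491, 207]) cube([354, 52, 32]);
translate([332, 491, 519]) cube([354, 52, 32]);
translate([332, 491, 831]) cube([354, 52, 32]);
translate([332, 491, 1143]) cube([354, 52, 32]);
translate([332, 491, 1455]) cube([354, 52, 32]);


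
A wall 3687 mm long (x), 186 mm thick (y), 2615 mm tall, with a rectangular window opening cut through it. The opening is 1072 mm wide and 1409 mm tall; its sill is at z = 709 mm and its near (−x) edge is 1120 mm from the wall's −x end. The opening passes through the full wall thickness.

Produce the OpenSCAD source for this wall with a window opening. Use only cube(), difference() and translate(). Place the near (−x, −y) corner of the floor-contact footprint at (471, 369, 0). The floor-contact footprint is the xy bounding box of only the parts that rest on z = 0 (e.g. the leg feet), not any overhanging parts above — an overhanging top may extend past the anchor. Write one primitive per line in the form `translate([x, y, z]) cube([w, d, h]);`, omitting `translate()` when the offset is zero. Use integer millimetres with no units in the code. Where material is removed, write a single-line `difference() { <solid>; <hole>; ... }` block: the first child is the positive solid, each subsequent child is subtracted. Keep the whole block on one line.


difference() { translate([471, 369, 0]) cube([3687, 186, 2615]); translate([1591, 369, 709]) cube([1072, 186, 1409]); }


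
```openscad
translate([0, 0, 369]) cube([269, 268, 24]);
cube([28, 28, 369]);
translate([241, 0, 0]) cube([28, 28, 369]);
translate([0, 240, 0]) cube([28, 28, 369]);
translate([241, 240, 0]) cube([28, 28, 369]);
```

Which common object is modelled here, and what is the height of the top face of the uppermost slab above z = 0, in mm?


A stool. The seat height is 393 mm.

A 269×268×24 slab at z = 369 on four corner posts — a stool. The seat top is 369 + 24 = 393 mm.


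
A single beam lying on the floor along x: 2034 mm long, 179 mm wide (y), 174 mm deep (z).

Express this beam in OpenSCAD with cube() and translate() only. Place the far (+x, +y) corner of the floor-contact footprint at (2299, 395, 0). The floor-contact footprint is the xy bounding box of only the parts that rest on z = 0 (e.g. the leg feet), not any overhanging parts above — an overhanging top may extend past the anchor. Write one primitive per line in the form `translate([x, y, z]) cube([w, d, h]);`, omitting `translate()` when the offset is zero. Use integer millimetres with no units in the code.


translate([265, 216, 0]) cube([2034, 179, 174]);


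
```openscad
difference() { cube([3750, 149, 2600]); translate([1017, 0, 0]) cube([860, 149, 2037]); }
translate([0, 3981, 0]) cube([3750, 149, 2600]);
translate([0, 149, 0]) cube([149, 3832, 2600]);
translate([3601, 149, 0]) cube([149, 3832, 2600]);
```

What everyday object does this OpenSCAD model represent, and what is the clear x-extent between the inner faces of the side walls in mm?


A single room. The interior width is 3452 mm.

Four walls enclosing a rectangle with a door in the front wall — a room. Outside width 3750 minus two 149 mm walls gives 3452 mm.


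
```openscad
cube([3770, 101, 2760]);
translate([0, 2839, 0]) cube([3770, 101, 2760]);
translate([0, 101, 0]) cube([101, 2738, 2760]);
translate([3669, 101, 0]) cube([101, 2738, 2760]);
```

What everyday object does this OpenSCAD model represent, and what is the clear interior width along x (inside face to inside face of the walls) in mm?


A house (or room) frame. The interior width is 3568 mm.

Four 2760 mm walls enclosing a rectangle with no floor or roof — a room or house frame. Outside width is 3770 mm and wall thickness is 101 mm, so the interior width is 3770 − 2 × 101 = 3568 mm.


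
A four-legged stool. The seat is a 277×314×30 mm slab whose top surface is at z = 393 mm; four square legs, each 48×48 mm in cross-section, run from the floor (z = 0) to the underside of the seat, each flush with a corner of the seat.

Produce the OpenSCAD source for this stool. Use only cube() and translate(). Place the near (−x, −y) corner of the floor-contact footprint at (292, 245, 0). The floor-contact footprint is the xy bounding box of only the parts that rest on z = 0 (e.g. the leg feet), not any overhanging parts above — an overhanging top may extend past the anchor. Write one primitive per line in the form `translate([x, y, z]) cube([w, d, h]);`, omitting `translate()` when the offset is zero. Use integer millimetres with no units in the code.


translate([292, 245, 363]) cube([277, 314, 30]);
translate([292, 245, 0]) cube([48, 48, 363]);
translate([521, 245, 0]) cube([48, 48, 363]);
translate([292, 511, 0]) cube([48, 48, 363]);
translate([521, 511, 0]) cube([48, 48, 363]);


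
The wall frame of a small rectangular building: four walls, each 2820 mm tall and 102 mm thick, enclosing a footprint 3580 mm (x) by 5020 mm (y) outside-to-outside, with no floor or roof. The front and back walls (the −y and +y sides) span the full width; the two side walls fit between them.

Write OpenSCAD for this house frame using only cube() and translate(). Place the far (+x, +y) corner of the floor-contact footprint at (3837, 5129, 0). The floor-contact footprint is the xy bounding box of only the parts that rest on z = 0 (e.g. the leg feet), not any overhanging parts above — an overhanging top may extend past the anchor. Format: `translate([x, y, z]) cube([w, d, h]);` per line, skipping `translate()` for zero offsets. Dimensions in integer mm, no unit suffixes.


translate([257, 109, 0]) cube([3580, 102, 2820]);
translate([257, 5027, 0]) cube([3580, 102, 2820]);
translate([257, 211, 0]) cube([102, 4816, 2820]);
translate([3735, 211, 0]) cube([102, 4816, 2820]);


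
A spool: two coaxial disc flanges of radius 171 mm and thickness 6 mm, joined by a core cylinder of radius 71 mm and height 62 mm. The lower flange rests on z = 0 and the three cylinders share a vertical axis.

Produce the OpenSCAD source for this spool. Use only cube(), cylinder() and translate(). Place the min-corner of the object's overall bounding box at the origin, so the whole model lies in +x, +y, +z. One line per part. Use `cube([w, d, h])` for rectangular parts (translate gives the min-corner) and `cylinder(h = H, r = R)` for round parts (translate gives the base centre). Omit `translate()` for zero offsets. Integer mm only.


translate([171, 171, 0]) cylinder(h = 6, r = 171);
translate([171, 171, 6]) cylinder(h = 62, r = 71);
translate([171, 171, 68]) cylinder(h = 6, r = 171);


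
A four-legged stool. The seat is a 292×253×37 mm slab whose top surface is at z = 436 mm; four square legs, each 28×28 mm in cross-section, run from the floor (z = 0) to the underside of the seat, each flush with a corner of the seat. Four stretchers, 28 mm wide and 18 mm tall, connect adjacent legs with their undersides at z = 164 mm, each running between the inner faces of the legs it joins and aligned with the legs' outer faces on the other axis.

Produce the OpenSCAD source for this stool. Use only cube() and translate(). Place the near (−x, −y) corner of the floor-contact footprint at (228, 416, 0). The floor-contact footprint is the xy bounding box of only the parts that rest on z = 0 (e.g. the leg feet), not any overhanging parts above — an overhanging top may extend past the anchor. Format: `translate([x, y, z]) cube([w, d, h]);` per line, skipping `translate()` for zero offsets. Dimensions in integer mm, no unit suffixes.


translate([228, 416, 399]) cube([292, 253, 37]);
translate([228, 416, 0]) cube([28, 28, 399]);
translate([492, 416, 0]) cube([28, 28, 399]);
translate([228, 641, 0]) cube([28, 28, 399]);
translate([492, 641, 0]) cube([28, 28, 399]);
translate([256, 416, 164]) cube([236, 28, 18]);
translate([256, 641, 164]) cube([236, 28, 18]);
translate([228, 444, 164]) cube([28, 197, 18]);
translate([492, 444, 164]) cube([28, 197, 18]);


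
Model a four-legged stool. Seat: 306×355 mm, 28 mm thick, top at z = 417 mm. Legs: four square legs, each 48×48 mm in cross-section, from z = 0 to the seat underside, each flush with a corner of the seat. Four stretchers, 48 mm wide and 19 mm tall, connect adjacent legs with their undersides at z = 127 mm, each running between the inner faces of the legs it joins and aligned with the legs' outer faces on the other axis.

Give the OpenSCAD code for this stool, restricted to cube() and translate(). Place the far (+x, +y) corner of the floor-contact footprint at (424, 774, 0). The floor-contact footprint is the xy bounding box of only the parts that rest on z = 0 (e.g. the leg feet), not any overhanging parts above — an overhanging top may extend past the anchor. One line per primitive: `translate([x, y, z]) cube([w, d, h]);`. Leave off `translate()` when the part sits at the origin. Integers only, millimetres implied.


translate([118, 419, 389]) cube([306, 355, 28]);
translate([118, 419, 0]) cube([48, 48, 389]);
translate([376, 419, 0]) cube([48, 48, 389]);
translate([118, 726, 0]) cube([48, 48, 389]);
translate([376, 726, 0]) cube([48, 48, 389]);
translate([166, 419, 127]) cube([210, 48, 19]);
translate([166, 726, 127]) cube([210, 48, 19]);
translate([118, 467, 127]) cube([48, 259, 19]);
translate([376, 467, 127]) cube([48, 259, 19]);


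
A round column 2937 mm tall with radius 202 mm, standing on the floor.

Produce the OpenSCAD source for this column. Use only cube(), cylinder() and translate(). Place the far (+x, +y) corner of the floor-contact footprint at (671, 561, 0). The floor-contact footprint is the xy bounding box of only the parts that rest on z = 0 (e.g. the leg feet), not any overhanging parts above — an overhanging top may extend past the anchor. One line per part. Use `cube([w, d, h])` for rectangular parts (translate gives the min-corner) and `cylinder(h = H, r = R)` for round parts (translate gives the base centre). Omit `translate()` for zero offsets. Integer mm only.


translate([469, 359, 0]) cylinder(h = 2937, r = 202);


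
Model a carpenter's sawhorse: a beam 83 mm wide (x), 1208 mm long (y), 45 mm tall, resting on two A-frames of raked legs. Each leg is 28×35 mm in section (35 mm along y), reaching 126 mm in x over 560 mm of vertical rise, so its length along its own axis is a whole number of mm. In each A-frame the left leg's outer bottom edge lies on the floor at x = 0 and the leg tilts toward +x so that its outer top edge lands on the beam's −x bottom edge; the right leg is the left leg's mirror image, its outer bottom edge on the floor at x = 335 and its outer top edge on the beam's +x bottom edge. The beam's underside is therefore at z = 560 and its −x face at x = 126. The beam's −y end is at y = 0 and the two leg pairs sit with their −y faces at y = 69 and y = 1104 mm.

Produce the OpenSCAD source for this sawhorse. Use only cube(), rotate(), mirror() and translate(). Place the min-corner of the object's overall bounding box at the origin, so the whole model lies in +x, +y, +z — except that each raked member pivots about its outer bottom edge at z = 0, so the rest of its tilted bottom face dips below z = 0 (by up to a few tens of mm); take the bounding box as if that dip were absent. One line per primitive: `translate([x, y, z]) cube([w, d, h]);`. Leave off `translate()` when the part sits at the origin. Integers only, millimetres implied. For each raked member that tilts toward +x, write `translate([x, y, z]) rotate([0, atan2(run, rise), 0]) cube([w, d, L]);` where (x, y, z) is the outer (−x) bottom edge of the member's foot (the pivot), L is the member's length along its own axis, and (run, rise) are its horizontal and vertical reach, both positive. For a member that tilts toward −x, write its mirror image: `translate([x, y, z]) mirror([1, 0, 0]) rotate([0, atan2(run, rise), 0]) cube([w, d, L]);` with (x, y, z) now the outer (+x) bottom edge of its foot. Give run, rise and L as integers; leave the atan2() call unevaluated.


translate([126, 0, 560]) cube([83, 1208, 45]);
translate([0, 69, 0]) rotate([0, atan2(126, 560), 0]) cube([28, 35, 574]);
translate([335, 69, 0]) mirror([1, 0, 0]) rotate([0, atan2(126, 560), 0]) cube([28, 35, 574]);
translate([0, 1104, 0]) rotate([0, atan2(126, 560), 0]) cube([28, 35, 574]);
translate([335, 1104, 0]) mirror([1, 0, 0]) rotate([0, atan2(126, 560), 0]) cube([28, 35, 574]);


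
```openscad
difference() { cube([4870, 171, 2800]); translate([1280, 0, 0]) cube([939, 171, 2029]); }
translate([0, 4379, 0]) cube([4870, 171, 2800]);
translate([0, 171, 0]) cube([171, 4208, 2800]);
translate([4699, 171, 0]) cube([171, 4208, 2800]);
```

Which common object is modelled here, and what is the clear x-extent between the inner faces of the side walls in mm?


A single room. The interior width is 4528 mm.

Four walls enclosing a rectangle with a door in the front wall — a room. Outside width 4870 minus two 171 mm walls gives 4528 mm.


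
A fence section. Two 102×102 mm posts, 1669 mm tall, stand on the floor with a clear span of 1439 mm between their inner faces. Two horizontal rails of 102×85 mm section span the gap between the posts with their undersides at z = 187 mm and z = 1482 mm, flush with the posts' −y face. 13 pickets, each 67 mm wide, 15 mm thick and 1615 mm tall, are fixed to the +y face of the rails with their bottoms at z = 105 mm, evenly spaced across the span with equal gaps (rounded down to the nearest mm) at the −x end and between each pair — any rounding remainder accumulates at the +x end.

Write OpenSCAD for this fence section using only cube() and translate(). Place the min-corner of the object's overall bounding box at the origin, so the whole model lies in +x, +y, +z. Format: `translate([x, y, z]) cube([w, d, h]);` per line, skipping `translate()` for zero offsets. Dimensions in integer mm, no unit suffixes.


cube([102, 102, 1669]);
translate([1541, 0, 0]) cube([102, 102, 1669]);
translate([102, 0, 187]) cube([1439, 102, 85]);
translate([102, 0, 1482]) cube([1439, 102, 85]);
translate([142, 102, 105]) cube([67, 15, 1615]);
translate([249, 102, 105]) cube([67, 15, 1615]);
translate([356, 102, 105]) cube([67, 15, 1615]);
translate([463, 102, 105]) cube([67, 15, 1615]);
translate([570, 102, 105]) cube([67, 15, 1615]);
translate([677, 102, 105]) cube([67, 15, 1615]);
translate([784, 102, 105]) cube([67, 15, 1615]);
translate([891, 102, 105]) cube([67, 15, 1615]);
translate([998, 102, 105]) cube([67, 15, 1615]);
translate([1105, 102, 105]) cube([67, 15, 1615]);
translate([1212, 102, 105]) cube([67, 15, 1615]);
translate([1319, 102, 105]) cube([67, 15, 1615]);
translate([1426, 102, 105]) cube([67, 15, 1615]);


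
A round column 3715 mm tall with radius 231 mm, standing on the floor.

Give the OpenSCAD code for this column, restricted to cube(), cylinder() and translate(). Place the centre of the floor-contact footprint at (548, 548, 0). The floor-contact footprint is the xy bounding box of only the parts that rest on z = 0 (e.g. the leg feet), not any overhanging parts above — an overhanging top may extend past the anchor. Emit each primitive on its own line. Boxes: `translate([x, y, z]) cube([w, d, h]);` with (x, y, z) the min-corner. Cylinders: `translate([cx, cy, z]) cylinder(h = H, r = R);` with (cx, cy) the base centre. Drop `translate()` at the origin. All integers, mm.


translate([548, 548, 0]) cylinder(h = 3715, r = 231);


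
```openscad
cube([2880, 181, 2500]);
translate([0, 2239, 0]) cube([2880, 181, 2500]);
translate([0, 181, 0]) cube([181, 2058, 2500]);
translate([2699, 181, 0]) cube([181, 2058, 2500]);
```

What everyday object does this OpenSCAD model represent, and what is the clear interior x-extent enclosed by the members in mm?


A house (or room) frame. The interior width is 2518 mm.

Four 2500 mm walls enclosing a rectangle with no floor or roof — a room or house frame. Outside width is 2880 mm and wall thickness is 181 mm, so the interior width is 2880 − 2 × 181 = 2518 mm.


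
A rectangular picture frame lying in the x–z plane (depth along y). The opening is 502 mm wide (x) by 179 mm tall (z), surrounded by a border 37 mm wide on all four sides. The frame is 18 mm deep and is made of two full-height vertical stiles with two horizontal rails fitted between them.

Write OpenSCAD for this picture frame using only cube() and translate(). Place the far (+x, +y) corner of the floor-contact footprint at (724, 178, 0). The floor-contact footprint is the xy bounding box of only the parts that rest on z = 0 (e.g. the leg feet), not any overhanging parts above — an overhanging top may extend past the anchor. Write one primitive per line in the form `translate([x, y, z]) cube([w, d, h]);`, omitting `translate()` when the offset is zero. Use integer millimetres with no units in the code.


translate([148, 160, 0]) cube([37, 18, 253]);
translate([687, 160, 0]) cube([37, 18, 253]);
translate([185, 160, 0]) cube([502, 18, 37]);
translate([185, 160, 216]) cube([502, 18, 37]);


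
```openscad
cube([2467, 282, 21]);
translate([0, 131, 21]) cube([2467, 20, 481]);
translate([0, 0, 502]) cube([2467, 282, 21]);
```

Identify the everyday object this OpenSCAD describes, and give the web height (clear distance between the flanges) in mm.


An I-beam. The web height is 481 mm.

Two wide flanges with a thin centred web — an I-beam. Overall 523 mm minus two 21 mm flanges gives a web of 523 − 2·21 = 481 mm.
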